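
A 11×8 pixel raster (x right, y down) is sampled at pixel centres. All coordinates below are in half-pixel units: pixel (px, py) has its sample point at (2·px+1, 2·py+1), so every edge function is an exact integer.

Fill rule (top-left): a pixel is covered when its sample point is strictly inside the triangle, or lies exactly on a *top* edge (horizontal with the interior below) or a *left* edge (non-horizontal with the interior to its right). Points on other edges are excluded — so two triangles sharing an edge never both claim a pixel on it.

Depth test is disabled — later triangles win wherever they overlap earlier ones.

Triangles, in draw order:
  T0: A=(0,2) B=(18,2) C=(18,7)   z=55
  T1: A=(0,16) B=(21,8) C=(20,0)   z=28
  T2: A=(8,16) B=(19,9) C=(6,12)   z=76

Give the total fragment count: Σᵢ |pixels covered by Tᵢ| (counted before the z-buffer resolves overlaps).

T0:
  2·area = 90
  edge (0, 2)→(18, 2): d=(18,0) top-left  bias=+0
  edge (18, 2)→(18, 7): d=(0,5) right/bottom  bias=-1
  edge (18, 7)→(0, 2): d=(-18,-5) top-left  bias=+0
    (2,1)@(5, 3): e=[18,65,7] → #
    (3,1)@(7, 3): e=[18,55,17] → #
    (4,1)@(9, 3): e=[18,45,27] → #
    (5,1)@(11, 3): e=[18,35,37] → #
    (6,1)@(13, 3): e=[18,25,47] → #
    (7,1)@(15, 3): e=[18,15,57] → #
    (8,1)@(17, 3): e=[18,5,67] → #
    (9,1)@(19, 3): e=[18,-5,77] → ·
    (2,2)@(5, 5): e=[54,65,-29] → ·
    (3,2)@(7, 5): e=[54,55,-19] → ·
    (4,2)@(9, 5): e=[54,45,-9] → ·
    (5,2)@(11, 5): e=[54,35,1] → #
  covered (11 px):
    · · · · · · · · · · ·
    · · # # # # # # # · ·
    · · · · · # # # # · ·
    · · · · · · · · · · ·
    · · · · · · · · · · ·
    · · · · · · · · · · ·
    · · · · · · · · · · ·
    · · · · · · · · · · ·
T1:
  2·area = 176  (B↔C swapped to make it positive)
  edge (0, 16)→(20, 0): d=(20,-16) top-left  bias=+0
  edge (20, 0)→(21, 8): d=(1,8) right/bottom  bias=-1
  edge (21, 8)→(0, 16): d=(-21,8) right/bottom  bias=-1
    (9,0)@(19, 1): e=[4,9,163] → #
    (10,0)@(21, 1): e=[36,-7,147] → ·
    (8,1)@(17, 3): e=[12,27,137] → #
    (10,1)@(21, 3): e=[76,-5,105] → ·
    (7,2)@(15, 5): e=[20,45,111] → #
    (10,2)@(21, 5): e=[116,-3,63] → ·
    (6,3)@(13, 7): e=[28,63,85] → #
    (10,3)@(21, 7): e=[156,-1,21] → ·
    (4,4)@(9, 9): e=[4,97,75] → #
    (5,4)@(11, 9): e=[36,81,59] → #
    (9,4)@(19, 9): e=[164,17,-5] → ·
    (3,5)@(7, 11): e=[12,115,49] → #
  covered (21 px):
    · · · · · · · · · # ·
    · · · · · · · · # # ·
    · · · · · · · # # # ·
    · · · · · · # # # # ·
    · · · · # # # # # · ·
    · · · # # # # · · · ·
    · · # # · · · · · · ·
    · · · · · · · · · · ·
T2:
  2·area = 58  (B↔C swapped to make it positive)
  edge (8, 16)→(6, 12): d=(-2,-4) top-left  bias=+0
  edge (6, 12)→(19, 9): d=(13,-3) top-left  bias=+0
  edge (19, 9)→(8, 16): d=(-11,7) right/bottom  bias=-1
    (9,4)@(19, 9): e=[58,0,0] → ·  [on edge]
    (5,5)@(11, 11): e=[22,2,34] → #
    (6,5)@(13, 11): e=[30,8,20] → #
    (7,5)@(15, 11): e=[38,14,6] → #
    (8,5)@(17, 11): e=[46,20,-8] → ·
    (3,6)@(7, 13): e=[2,16,40] → #
    (4,6)@(9, 13): e=[10,22,26] → #
    (6,6)@(13, 13): e=[26,34,-2] → ·
    (7,6)@(15, 13): e=[34,40,-16] → ·
    (3,7)@(7, 15): e=[-2,42,18] → ·
    (4,7)@(9, 15): e=[6,48,4] → #
    (5,7)@(11, 15): e=[14,54,-10] → ·
  covered (7 px):
    · · · · · · · · · · ·
    · · · · · · · · · · ·
    · · · · · · · · · · ·
    · · · · · · · · · · ·
    · · · · · · · · · · ·
    · · · · · # # # · · ·
    · · · # # # · · · · ·
    · · · · # · · · · · ·

Final: 39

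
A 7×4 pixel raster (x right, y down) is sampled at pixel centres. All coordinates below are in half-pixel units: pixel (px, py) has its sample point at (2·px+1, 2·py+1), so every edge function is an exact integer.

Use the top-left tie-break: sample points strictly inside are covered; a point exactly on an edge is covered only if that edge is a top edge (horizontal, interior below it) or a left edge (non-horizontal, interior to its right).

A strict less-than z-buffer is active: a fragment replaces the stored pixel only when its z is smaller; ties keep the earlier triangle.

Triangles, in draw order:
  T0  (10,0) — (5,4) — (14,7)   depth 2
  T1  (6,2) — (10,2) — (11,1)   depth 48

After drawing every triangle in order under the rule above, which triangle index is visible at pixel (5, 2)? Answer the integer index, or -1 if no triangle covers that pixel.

T0:
  2·area = 51  (B↔C swapped to make it positive)
  edge (10, 0)→(14, 7): d=(4,7) right/bottom  bias=-1
  edge (14, 7)→(5, 4): d=(-9,-3) top-left  bias=+0
  edge (5, 4)→(10, 0): d=(5,-4) top-left  bias=+0
    (4,0)@(9, 1): e=[11,39,1] → #
    (5,0)@(11, 1): e=[-3,45,9] → ·
    (3,1)@(7, 3): e=[33,15,3] → #
    (5,1)@(11, 3): e=[5,27,19] → #
    (6,1)@(13, 3): e=[-9,33,27] → ·
    (3,2)@(7, 5): e=[41,-3,13] → ·
    (4,2)@(9, 5): e=[27,3,21] → #
    (6,2)@(13, 5): e=[-1,15,37] → ·
    (4,3)@(9, 7): e=[35,-15,31] → ·
    (5,3)@(11, 7): e=[21,-9,39] → ·
  covered (6 px):
    · · · · # · ·
    · · · # # # ·
    · · · · # # ·
    · · · · · · ·
T1:
  2·area = 4  (B↔C swapped to make it positive)
  edge (6, 2)→(11, 1): d=(5,-1) top-left  bias=+0
  edge (11, 1)→(10, 2): d=(-1,1) right/bottom  bias=-1
  edge (10, 2)→(6, 2): d=(-4,0) right/bottom  bias=-1
    (5,0)@(11, 1): e=[0,0,4] → ·  [on edge]
    (0,1)@(1, 3): e=[0,8,-4] → ·  [on edge]
    (4,1)@(9, 3): e=[8,0,-4] → ·  [on edge]
    (3,2)@(7, 5): e=[16,0,-12] → ·  [on edge]
    (2,3)@(5, 7): e=[24,0,-20] → ·  [on edge]
  covered (0 px):
    · · · · · · ·
    · · · · · · ·
    · · · · · · ·
    · · · · · · ·

Z-buffer (winner per pixel, '.' = empty):
  . . . . 0 . .
  . . . 0 0 0 .
  . . . . 0 0 .
  . . . . . . .

Result: 0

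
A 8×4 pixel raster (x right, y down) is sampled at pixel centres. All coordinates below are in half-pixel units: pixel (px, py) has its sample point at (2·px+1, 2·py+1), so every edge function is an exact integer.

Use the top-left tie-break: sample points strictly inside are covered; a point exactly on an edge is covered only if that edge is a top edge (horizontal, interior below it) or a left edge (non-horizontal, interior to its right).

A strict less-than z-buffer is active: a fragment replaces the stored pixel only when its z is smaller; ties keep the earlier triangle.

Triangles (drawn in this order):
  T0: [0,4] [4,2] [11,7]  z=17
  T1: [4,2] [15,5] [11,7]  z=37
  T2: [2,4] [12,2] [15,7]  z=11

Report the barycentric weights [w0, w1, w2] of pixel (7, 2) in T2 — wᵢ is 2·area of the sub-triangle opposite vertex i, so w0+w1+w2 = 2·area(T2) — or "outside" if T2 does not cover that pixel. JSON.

T0:
  2·area = 34
  edge (0, 4)→(4, 2): d=(4,-2) top-left  bias=+0
  edge (4, 2)→(11, 7): d=(7,5) right/bottom  bias=-1
  edge (11, 7)→(0, 4): d=(-11,-3) top-left  bias=+0
    (1,1)@(3, 3): e=[2,12,20] → X
    (2,1)@(5, 3): e=[6,2,26] → X
    (3,1)@(7, 3): e=[10,-8,32] → .
    (1,2)@(3, 5): e=[10,26,-2] → .
    (2,2)@(5, 5): e=[14,16,4] → X
    (3,2)@(7, 5): e=[18,6,10] → X
    (4,2)@(9, 5): e=[22,-4,16] → .
    (2,3)@(5, 7): e=[22,30,-18] → .
    (3,3)@(7, 7): e=[26,20,-12] → .
    (5,3)@(11, 7): e=[34,0,0] → .  [on edge]
  covered (4 px):
    . . . . . . . .
    . X X . . . . .
    . . X X . . . .
    . . . . . . . .
T1:
  2·area = 34
  edge (4, 2)→(15, 5): d=(11,3) right/bottom  bias=-1
  edge (15, 5)→(11, 7): d=(-4,2) right/bottom  bias=-1
  edge (11, 7)→(4, 2): d=(-7,-5) top-left  bias=+0
    (3,1)@(7, 3): e=[2,24,8] → X
    (4,1)@(9, 3): e=[-4,20,18] → .
    (3,2)@(7, 5): e=[24,16,-6] → .
    (4,2)@(9, 5): e=[18,12,4] → X
    (5,2)@(11, 5): e=[12,8,14] → X
    (6,2)@(13, 5): e=[6,4,24] → X
    (7,2)@(15, 5): e=[0,0,34] → .  [on edge]
    (4,3)@(9, 7): e=[40,4,-10] → .
    (5,3)@(11, 7): e=[34,0,0] → .  [on edge]
    (6,3)@(13, 7): e=[28,-4,10] → .
  covered (4 px):
    . . . . . . . .
    . . . X . . . .
    . . . . X X X .
    . . . . . . . .
T2:
  2·area = 56
  edge (2, 4)→(12, 2): d=(10,-2) top-left  bias=+0
  edge (12, 2)→(15, 7): d=(3,5) right/bottom  bias=-1
  edge (15, 7)→(2, 4): d=(-13,-3) top-left  bias=+0
    (3,1)@(7, 3): e=[0,28,28] → X  [on edge]
    (4,1)@(9, 3): e=[4,18,34] → X
    (5,1)@(11, 3): e=[8,8,40] → X
    (6,1)@(13, 3): e=[12,-2,46] → .
    (3,2)@(7, 5): e=[20,34,2] → X
    (6,2)@(13, 5): e=[32,4,20] → X
    (7,2)@(15, 5): e=[36,-6,26] → .
    (3,3)@(7, 7): e=[40,40,-24] → .
    (4,3)@(9, 7): e=[44,30,-18] → .
    (5,3)@(11, 7): e=[48,20,-12] → .
    (6,3)@(13, 7): e=[52,10,-6] → .
    (7,3)@(15, 7): e=[56,0,0] → .  [on edge]
  covered (7 px):
    . . . . . . . .
    . . . X X X . .
    . . . X X X X .
    . . . . . . . .

Answer: "outside"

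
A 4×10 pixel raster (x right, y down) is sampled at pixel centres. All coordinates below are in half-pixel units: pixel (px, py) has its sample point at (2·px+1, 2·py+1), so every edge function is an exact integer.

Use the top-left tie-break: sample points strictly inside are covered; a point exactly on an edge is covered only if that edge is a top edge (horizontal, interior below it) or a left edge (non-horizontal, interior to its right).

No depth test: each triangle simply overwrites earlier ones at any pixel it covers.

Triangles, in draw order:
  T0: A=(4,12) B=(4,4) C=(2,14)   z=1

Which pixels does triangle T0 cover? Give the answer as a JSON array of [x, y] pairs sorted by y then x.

T0:
  2·area = 16  (B↔C swapped to make it positive)
  edge (4, 12)→(2, 14): d=(-2,2) right/bottom  bias=-1
  edge (2, 14)→(4, 4): d=(2,-10) top-left  bias=+0
  edge (4, 4)→(4, 12): d=(0,8) right/bottom  bias=-1
    (1,4)@(3, 9): e=[8,0,8] → X  [on edge]
    (2,4)@(5, 9): e=[4,20,-8] → .
    (3,4)@(7, 9): e=[0,40,-24] → .  [on edge]
    (1,5)@(3, 11): e=[4,4,8] → X
    (2,5)@(5, 11): e=[0,24,-8] → .  [on edge]
    (1,6)@(3, 13): e=[0,8,8] → .  [on edge]
    (0,7)@(1, 15): e=[0,-8,24] → .  [on edge]
    (0,9)@(1, 19): e=[-8,0,24] → .  [on edge]
  covered (2 px):
    . . . .
    . . . .
    . . . .
    . . . .
    . X . .
    . X . .
    . . . .
    . . . .
    . . . .
    . . . .

Result: [[1,4],[1,5]]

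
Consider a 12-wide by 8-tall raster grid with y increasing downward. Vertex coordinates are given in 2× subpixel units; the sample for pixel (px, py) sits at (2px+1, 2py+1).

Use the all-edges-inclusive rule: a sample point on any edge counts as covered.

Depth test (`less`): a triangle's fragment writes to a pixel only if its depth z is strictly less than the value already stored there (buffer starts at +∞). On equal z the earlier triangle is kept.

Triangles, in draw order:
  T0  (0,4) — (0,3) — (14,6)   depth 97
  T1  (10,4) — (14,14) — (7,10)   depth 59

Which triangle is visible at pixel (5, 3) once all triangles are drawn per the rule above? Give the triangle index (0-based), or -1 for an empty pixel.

T0:
  2·area = 14
  edge (0, 4)→(0, 3): d=(0,-1) inclusive
  edge (0, 3)→(14, 6): d=(14,3) inclusive
  edge (14, 6)→(0, 4): d=(-14,-2) inclusive
    (3,2)@(7, 5): e=[7,7,0] → █  [on edge]
    (4,2)@(9, 5): e=[9,1,4] → █
    (5,2)@(11, 5): e=[11,-5,8] → ·
    (3,3)@(7, 7): e=[7,35,-28] → ·
    (4,3)@(9, 7): e=[9,29,-24] → ·
    (10,3)@(21, 7): e=[21,-7,0] → ·  [on edge]
  covered (2 px):
    · · · · · · · · · · · ·
    · · · · · · · · · · · ·
    · · · █ █ · · · · · · ·
    · · · · · · · · · · · ·
    · · · · · · · · · · · ·
    · · · · · · · · · · · ·
    · · · · · · · · · · · ·
    · · · · · · · · · · · ·
T1:
  2·area = 54
  edge (10, 4)→(14, 14): d=(4,10) inclusive
  edge (14, 14)→(7, 10): d=(-7,-4) inclusive
  edge (7, 10)→(10, 4): d=(3,-6) inclusive
    (4,3)@(9, 7): e=[22,29,3] → █
    (5,3)@(11, 7): e=[2,37,15] → █
    (6,3)@(13, 7): e=[-18,45,27] → ·
    (4,4)@(9, 9): e=[30,15,9] → █
    (6,4)@(13, 9): e=[-10,31,33] → ·
    (4,5)@(9, 11): e=[38,1,15] → █
    (6,5)@(13, 11): e=[-2,17,39] → ·
    (4,6)@(9, 13): e=[46,-13,21] → ·
    (5,6)@(11, 13): e=[26,-5,33] → ·
    (6,6)@(13, 13): e=[6,3,45] → █
    (7,6)@(15, 13): e=[-14,11,57] → ·
    (6,7)@(13, 15): e=[14,-11,51] → ·
  covered (7 px):
    · · · · · · · · · · · ·
    · · · · · · · · · · · ·
    · · · · · · · · · · · ·
    · · · · █ █ · · · · · ·
    · · · · █ █ · · · · · ·
    · · · · █ █ · · · · · ·
    · · · · · · █ · · · · ·
    · · · · · · · · · · · ·

Z-buffer (winner per pixel, '.' = empty):
  . . . . . . . . . . . .
  . . . . . . . . . . . .
  . . . 0 0 . . . . . . .
  . . . . 1 1 . . . . . .
  . . . . 1 1 . . . . . .
  . . . . 1 1 . . . . . .
  . . . . . . 1 . . . . .
  . . . . . . . . . . . .

Result: 1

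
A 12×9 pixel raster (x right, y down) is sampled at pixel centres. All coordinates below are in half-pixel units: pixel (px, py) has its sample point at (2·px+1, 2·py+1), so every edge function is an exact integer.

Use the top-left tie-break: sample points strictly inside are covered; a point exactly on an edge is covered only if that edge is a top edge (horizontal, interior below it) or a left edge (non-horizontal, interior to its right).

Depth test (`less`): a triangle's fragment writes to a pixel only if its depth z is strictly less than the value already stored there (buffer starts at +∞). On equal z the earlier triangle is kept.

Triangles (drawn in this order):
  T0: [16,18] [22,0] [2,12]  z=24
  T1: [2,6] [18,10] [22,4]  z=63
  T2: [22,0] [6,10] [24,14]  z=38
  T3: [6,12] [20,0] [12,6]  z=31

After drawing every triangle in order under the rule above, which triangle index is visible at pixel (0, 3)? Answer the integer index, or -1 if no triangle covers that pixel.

T0:
  2·area = 288  (B↔C swapped to make it positive)
  edge (16, 18)→(2, 12): d=(-14,-6) top-left  bias=+0
  edge (2, 12)→(22, 0): d=(20,-12) top-left  bias=+0
  edge (22, 0)→(16, 18): d=(-6,18) right/bottom  bias=-1
    (10,0)@(21, 1): e=[268,8,12] → #
    (11,0)@(23, 1): e=[280,32,-24] → ·
    (8,1)@(17, 3): e=[216,0,72] → #  [on edge]
    (9,1)@(19, 3): e=[228,24,36] → #
    (10,1)@(21, 3): e=[240,48,0] → ·  [on edge]
    (7,2)@(15, 5): e=[176,16,96] → #
    (10,2)@(21, 5): e=[212,88,-12] → ·
    (5,3)@(11, 7): e=[124,8,156] → #
    (6,3)@(13, 7): e=[136,32,120] → #
    (10,3)@(21, 7): e=[184,128,-24] → ·
    (3,4)@(7, 9): e=[72,0,216] → #  [on edge]
    (4,4)@(9, 9): e=[84,24,180] → #
    (9,4)@(19, 9): e=[144,144,0] → ·  [on edge]
    (4,7)@(9, 15): e=[0,144,144] → #  [on edge]
    (8,7)@(17, 15): e=[48,240,0] → ·  [on edge]
  covered (36 px):
    · · · · · · · · · · # ·
    · · · · · · · · # # · ·
    · · · · · · · # # # · ·
    · · · · · # # # # # · ·
    · · · # # # # # # · · ·
    · · # # # # # # # · · ·
    · · # # # # # # # · · ·
    · · · · # # # # · · · ·
    · · · · · · · # · · · ·
T1:
  2·area = 112  (B↔C swapped to make it positive)
  edge (2, 6)→(22, 4): d=(20,-2) top-left  bias=+0
  edge (22, 4)→(18, 10): d=(-4,6) right/bottom  bias=-1
  edge (18, 10)→(2, 6): d=(-16,-4) top-left  bias=+0
    (6,2)@(13, 5): e=[2,50,60] → #
    (7,2)@(15, 5): e=[6,38,68] → #
    (8,2)@(17, 5): e=[10,26,76] → #
    (9,2)@(19, 5): e=[14,14,84] → #
    (10,2)@(21, 5): e=[18,2,92] → #
    (11,2)@(23, 5): e=[22,-10,100] → ·
    (3,3)@(7, 7): e=[30,78,4] → #
    (4,3)@(9, 7): e=[34,66,12] → #
    (5,3)@(11, 7): e=[38,54,20] → #
    (10,3)@(21, 7): e=[58,-6,60] → ·
    (3,4)@(7, 9): e=[70,70,-28] → ·
    (4,4)@(9, 9): e=[74,58,-20] → ·
  covered (14 px):
    · · · · · · · · · · · ·
    · · · · · · · · · · · ·
    · · · · · · # # # # # ·
    · · · # # # # # # # · ·
    · · · · · · · # # · · ·
    · · · · · · · · · · · ·
    · · · · · · · · · · · ·
    · · · · · · · · · · · ·
    · · · · · · · · · · · ·
T2:
  2·area = 244  (B↔C swapped to make it positive)
  edge (22, 0)→(24, 14): d=(2,14) right/bottom  bias=-1
  edge (24, 14)→(6, 10): d=(-18,-4) top-left  bias=+0
  edge (6, 10)→(22, 0): d=(16,-10) top-left  bias=+0
    (10,0)@(21, 1): e=[16,222,6] → #
    (11,0)@(23, 1): e=[-12,230,26] → ·
    (9,1)@(19, 3): e=[48,178,18] → #
    (11,1)@(23, 3): e=[-8,194,58] → ·
    (7,2)@(15, 5): e=[108,126,10] → #
    (8,2)@(17, 5): e=[80,134,30] → #
    (11,2)@(23, 5): e=[-4,158,90] → ·
    (5,3)@(11, 7): e=[168,74,2] → #
    (6,3)@(13, 7): e=[140,82,22] → #
    (11,3)@(23, 7): e=[0,122,122] → ·  [on edge]
    (4,4)@(9, 9): e=[200,30,14] → #
    (11,4)@(23, 9): e=[4,86,154] → #
  covered (30 px):
    · · · · · · · · · · # ·
    · · · · · · · · · # # ·
    · · · · · · · # # # # ·
    · · · · · # # # # # # ·
    · · · · # # # # # # # #
    · · · · · # # # # # # #
    · · · · · · · · · · # #
    · · · · · · · · · · · ·
    · · · · · · · · · · · ·
T3:
  2·area = 12  (B↔C swapped to make it positive)
  edge (6, 12)→(12, 6): d=(6,-6) top-left  bias=+0
  edge (12, 6)→(20, 0): d=(8,-6) top-left  bias=+0
  edge (20, 0)→(6, 12): d=(-14,12) right/bottom  bias=-1
    (8,0)@(17, 1): e=[0,-10,22] → ·  [on edge]
    (7,1)@(15, 3): e=[0,-6,18] → ·  [on edge]
    (6,2)@(13, 5): e=[0,-2,14] → ·  [on edge]
    (5,3)@(11, 7): e=[0,2,10] → #  [on edge]
    (6,3)@(13, 7): e=[12,14,-14] → ·
    (4,4)@(9, 9): e=[0,6,6] → #  [on edge]
    (5,4)@(11, 9): e=[12,18,-18] → ·
    (3,5)@(7, 11): e=[0,10,2] → #  [on edge]
    (4,5)@(9, 11): e=[12,22,-22] → ·
    (2,6)@(5, 13): e=[0,14,-2] → ·  [on edge]
    (3,6)@(7, 13): e=[12,26,-26] → ·
    (1,7)@(3, 15): e=[0,18,-6] → ·  [on edge]
    (0,8)@(1, 17): e=[0,22,-10] → ·  [on edge]
  covered (3 px):
    · · · · · · · · · · · ·
    · · · · · · · · · · · ·
    · · · · · · · · · · · ·
    · · · · · # · · · · · ·
    · · · · # · · · · · · ·
    · · · # · · · · · · · ·
    · · · · · · · · · · · ·
    · · · · · · · · · · · ·
    · · · · · · · · · · · ·

Z-buffer (winner per pixel, '.' = empty):
  . . . . . . . . . . 0 .
  . . . . . . . . 0 0 2 .
  . . . . . . 1 0 0 0 2 .
  . . . 1 1 0 0 0 0 0 2 .
  . . . 0 0 0 0 0 0 2 2 2
  . . 0 0 0 0 0 0 0 2 2 2
  . . 0 0 0 0 0 0 0 . 2 2
  . . . . 0 0 0 0 . . . .
  . . . . . . . 0 . . . .

Final: -1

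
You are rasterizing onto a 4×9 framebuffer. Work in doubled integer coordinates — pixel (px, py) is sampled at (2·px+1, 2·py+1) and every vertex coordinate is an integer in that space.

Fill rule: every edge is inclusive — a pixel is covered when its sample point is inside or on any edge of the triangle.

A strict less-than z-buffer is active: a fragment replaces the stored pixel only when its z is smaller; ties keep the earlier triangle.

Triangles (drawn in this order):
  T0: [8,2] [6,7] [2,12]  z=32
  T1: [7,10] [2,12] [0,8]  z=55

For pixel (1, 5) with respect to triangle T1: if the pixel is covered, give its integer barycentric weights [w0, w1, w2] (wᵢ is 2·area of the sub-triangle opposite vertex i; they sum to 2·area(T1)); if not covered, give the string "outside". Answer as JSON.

T0:
  2·area = 10
  edge (8, 2)→(6, 7): d=(-2,5) inclusive
  edge (6, 7)→(2, 12): d=(-4,5) inclusive
  edge (2, 12)→(8, 2): d=(6,-10) inclusive
    (2,3)@(5, 7): e=[5,5,0] → #  [on edge]
    (3,3)@(7, 7): e=[-5,-5,20] → ·
    (2,4)@(5, 9): e=[1,-3,12] → ·
  covered (1 px):
    · · · ·
    · · · ·
    · · · ·
    · · # ·
    · · · ·
    · · · ·
    · · · ·
    · · · ·
    · · · ·
T1:
  2·area = 24
  edge (7, 10)→(2, 12): d=(-5,2) inclusive
  edge (2, 12)→(0, 8): d=(-2,-4) inclusive
  edge (0, 8)→(7, 10): d=(7,2) inclusive
    (0,4)@(1, 9): e=[17,2,5] → #
    (1,4)@(3, 9): e=[13,10,1] → #
    (2,4)@(5, 9): e=[9,18,-3] → ·
    (0,5)@(1, 11): e=[7,-2,19] → ·
    (1,5)@(3, 11): e=[3,6,15] → #
    (2,5)@(5, 11): e=[-1,14,11] → ·
    (1,6)@(3, 13): e=[-7,2,29] → ·
  covered (3 px):
    · · · ·
    · · · ·
    · · · ·
    · · · ·
    # # · ·
    · # · ·
    · · · ·
    · · · ·
    · · · ·

Final: [6,15,3]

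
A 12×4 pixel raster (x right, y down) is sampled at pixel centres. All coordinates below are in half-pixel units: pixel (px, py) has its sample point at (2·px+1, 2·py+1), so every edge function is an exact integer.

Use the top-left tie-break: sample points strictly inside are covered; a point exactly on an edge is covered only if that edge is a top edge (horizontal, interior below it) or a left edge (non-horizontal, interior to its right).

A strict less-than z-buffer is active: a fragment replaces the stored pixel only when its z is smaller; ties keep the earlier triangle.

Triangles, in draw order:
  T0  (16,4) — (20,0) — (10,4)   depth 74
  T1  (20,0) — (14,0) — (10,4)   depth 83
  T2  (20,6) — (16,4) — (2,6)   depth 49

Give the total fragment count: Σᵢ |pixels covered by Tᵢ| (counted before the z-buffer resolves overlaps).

T0:
  2·area = 24  (B↔C swapped to make it positive)
  edge (16, 4)→(10, 4): d=(-6,0) right/bottom  bias=-1
  edge (10, 4)→(20, 0): d=(10,-4) top-left  bias=+0
  edge (20, 0)→(16, 4): d=(-4,4) right/bottom  bias=-1
    (9,0)@(19, 1): e=[18,6,0] → ·  [on edge]
    (6,1)@(13, 3): e=[6,2,16] → #
    (7,1)@(15, 3): e=[6,10,8] → #
    (8,1)@(17, 3): e=[6,18,0] → ·  [on edge]
    (6,2)@(13, 5): e=[-6,22,8] → ·
    (7,2)@(15, 5): e=[-6,30,0] → ·  [on edge]
    (6,3)@(13, 7): e=[-18,42,0] → ·  [on edge]
  covered (2 px):
    · · · · · · · · · · · ·
    · · · · · · # # · · · ·
    · · · · · · · · · · · ·
    · · · · · · · · · · · ·
T1:
  2·area = 24  (B↔C swapped to make it positive)
  edge (20, 0)→(10, 4): d=(-10,4) right/bottom  bias=-1
  edge (10, 4)→(14, 0): d=(4,-4) top-left  bias=+0
  edge (14, 0)→(20, 0): d=(6,0) top-left  bias=+0
    (6,0)@(13, 1): e=[18,0,6] → #  [on edge]
    (7,0)@(15, 1): e=[10,8,6] → #
    (8,0)@(17, 1): e=[2,16,6] → #
    (9,0)@(19, 1): e=[-6,24,6] → ·
    (5,1)@(11, 3): e=[6,0,18] → #  [on edge]
    (6,1)@(13, 3): e=[-2,8,18] → ·
    (7,1)@(15, 3): e=[-10,16,18] → ·
    (8,1)@(17, 3): e=[-18,24,18] → ·
    (4,2)@(9, 5): e=[-6,0,30] → ·  [on edge]
    (5,2)@(11, 5): e=[-14,8,30] → ·
    (3,3)@(7, 7): e=[-18,0,42] → ·  [on edge]
  covered (4 px):
    · · · · · · # # # · · ·
    · · · · · # · · · · · ·
    · · · · · · · · · · · ·
    · · · · · · · · · · · ·
T2:
  2·area = 36  (B↔C swapped to make it positive)
  edge (20, 6)→(2, 6): d=(-18,0) right/bottom  bias=-1
  edge (2, 6)→(16, 4): d=(14,-2) top-left  bias=+0
  edge (16, 4)→(20, 6): d=(4,2) right/bottom  bias=-1
    (11,1)@(23, 3): e=[54,0,-18] → ·  [on edge]
    (4,2)@(9, 5): e=[18,0,18] → #  [on edge]
    (5,2)@(11, 5): e=[18,4,14] → #
    (6,2)@(13, 5): e=[18,8,10] → #
    (7,2)@(15, 5): e=[18,12,6] → #
    (8,2)@(17, 5): e=[18,16,2] → #
    (9,2)@(19, 5): e=[18,20,-2] → ·
    (4,3)@(9, 7): e=[-18,28,26] → ·
    (5,3)@(11, 7): e=[-18,32,22] → ·
    (6,3)@(13, 7): e=[-18,36,18] → ·
    (7,3)@(15, 7): e=[-18,40,14] → ·
    (8,3)@(17, 7): e=[-18,44,10] → ·
  covered (5 px):
    · · · · · · · · · · · ·
    · · · · · · · · · · · ·
    · · · · # # # # # · · ·
    · · · · · · · · · · · ·

Result: 11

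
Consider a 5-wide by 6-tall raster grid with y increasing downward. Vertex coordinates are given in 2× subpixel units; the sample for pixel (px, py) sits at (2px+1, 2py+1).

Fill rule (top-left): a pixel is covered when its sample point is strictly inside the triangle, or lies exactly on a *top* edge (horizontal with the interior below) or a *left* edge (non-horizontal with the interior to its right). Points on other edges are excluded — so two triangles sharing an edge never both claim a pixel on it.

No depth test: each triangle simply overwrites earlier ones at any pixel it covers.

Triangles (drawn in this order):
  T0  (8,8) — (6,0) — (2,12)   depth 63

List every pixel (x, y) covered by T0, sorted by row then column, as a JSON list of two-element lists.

T0:
  2·area = 56  (B↔C swapped to make it positive)
  edge (8, 8)→(2, 12): d=(-6,4) right/bottom  bias=-1
  edge (2, 12)→(6, 0): d=(4,-12) top-left  bias=+0
  edge (6, 0)→(8, 8): d=(2,8) right/bottom  bias=-1
    (2,1)@(5, 3): e=[42,0,14] → X  [on edge]
    (3,1)@(7, 3): e=[34,24,-2] → .
    (2,2)@(5, 5): e=[30,8,18] → X
    (3,2)@(7, 5): e=[22,32,2] → X
    (4,2)@(9, 5): e=[14,56,-14] → .
    (2,3)@(5, 7): e=[18,16,22] → X
    (4,3)@(9, 7): e=[2,64,-10] → .
    (1,4)@(3, 9): e=[14,0,42] → X  [on edge]
    (3,4)@(7, 9): e=[-2,48,10] → .
    (1,5)@(3, 11): e=[2,8,46] → X
    (2,5)@(5, 11): e=[-6,32,30] → .
  covered (8 px):
    . . . . .
    . . X . .
    . . X X .
    . . X X .
    . X X . .
    . X . . .

Answer: [[2,1],[2,2],[3,2],[2,3],[3,3],[1,4],[2,4],[1,5]]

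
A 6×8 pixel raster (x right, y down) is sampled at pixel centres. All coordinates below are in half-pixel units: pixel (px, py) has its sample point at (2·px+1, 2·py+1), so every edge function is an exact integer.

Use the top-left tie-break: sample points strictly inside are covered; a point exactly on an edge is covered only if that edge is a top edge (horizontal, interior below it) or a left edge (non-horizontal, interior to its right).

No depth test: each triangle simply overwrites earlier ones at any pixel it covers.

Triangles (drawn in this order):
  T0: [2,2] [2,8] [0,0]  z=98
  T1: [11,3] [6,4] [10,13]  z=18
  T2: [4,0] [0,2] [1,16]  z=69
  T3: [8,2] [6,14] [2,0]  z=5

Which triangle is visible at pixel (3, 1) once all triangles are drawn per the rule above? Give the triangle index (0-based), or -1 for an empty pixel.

T0:
  2·area = 12
  edge (2, 2)→(2, 8): d=(0,6) right/bottom  bias=-1
  edge (2, 8)→(0, 0): d=(-2,-8) top-left  bias=+0
  edge (0, 0)→(2, 2): d=(2,2) right/bottom  bias=-1
    (0,0)@(1, 1): e=[6,6,0] → ·  [on edge]
    (0,1)@(1, 3): e=[6,2,4] → █
    (1,1)@(3, 3): e=[-6,18,0] → ·  [on edge]
    (0,2)@(1, 5): e=[6,-2,8] → ·
    (2,2)@(5, 5): e=[-18,30,0] → ·  [on edge]
    (3,3)@(7, 7): e=[-30,42,0] → ·  [on edge]
    (4,4)@(9, 9): e=[-42,54,0] → ·  [on edge]
    (5,5)@(11, 11): e=[-54,66,0] → ·  [on edge]
  covered (1 px):
    · · · · · ·
    █ · · · · ·
    · · · · · ·
    · · · · · ·
    · · · · · ·
    · · · · · ·
    · · · · · ·
    · · · · · ·
T1:
  2·area = 49  (B↔C swapped to make it positive)
  edge (11, 3)→(10, 13): d=(-1,10) right/bottom  bias=-1
  edge (10, 13)→(6, 4): d=(-4,-9) top-left  bias=+0
  edge (6, 4)→(11, 3): d=(5,-1) top-left  bias=+0
    (5,1)@(11, 3): e=[0,49,0] → ·  [on edge]
    (0,2)@(1, 5): e=[98,-49,0] → ·  [on edge]
    (3,2)@(7, 5): e=[38,5,6] → █
    (4,2)@(9, 5): e=[18,23,8] → █
    (5,2)@(11, 5): e=[-2,41,10] → ·
    (3,3)@(7, 7): e=[36,-3,16] → ·
    (4,3)@(9, 7): e=[16,15,18] → █
    (5,3)@(11, 7): e=[-4,33,20] → ·
    (4,4)@(9, 9): e=[14,7,28] → █
    (5,4)@(11, 9): e=[-6,25,30] → ·
    (4,5)@(9, 11): e=[12,-1,38] → ·
  covered (4 px):
    · · · · · ·
    · · · · · ·
    · · · █ █ ·
    · · · · █ ·
    · · · · █ ·
    · · · · · ·
    · · · · · ·
    · · · · · ·
T2:
  2·area = 58  (B↔C swapped to make it positive)
  edge (4, 0)→(1, 16): d=(-3,16) right/bottom  bias=-1
  edge (1, 16)→(0, 2): d=(-1,-14) top-left  bias=+0
  edge (0, 2)→(4, 0): d=(4,-2) top-left  bias=+0
    (1,0)@(3, 1): e=[13,43,2] → █
    (2,0)@(5, 1): e=[-19,71,6] → ·
    (0,1)@(1, 3): e=[39,13,6] → █
    (2,1)@(5, 3): e=[-25,69,14] → ·
    (0,2)@(1, 5): e=[33,11,14] → █
    (2,2)@(5, 5): e=[-31,67,22] → ·
    (0,3)@(1, 7): e=[27,9,22] → █
    (1,3)@(3, 7): e=[-5,37,26] → ·
    (0,4)@(1, 9): e=[21,7,30] → █
    (1,4)@(3, 9): e=[-11,35,34] → ·
    (0,5)@(1, 11): e=[15,5,38] → █
    (1,5)@(3, 11): e=[-17,33,42] → ·
  covered (10 px):
    · █ · · · ·
    █ █ · · · ·
    █ █ · · · ·
    █ · · · · ·
    █ · · · · ·
    █ · · · · ·
    █ · · · · ·
    █ · · · · ·
T3:
  2·area = 76
  edge (8, 2)→(6, 14): d=(-2,12) right/bottom  bias=-1
  edge (6, 14)→(2, 0): d=(-4,-14) top-left  bias=+0
  edge (2, 0)→(8, 2): d=(6,2) right/bottom  bias=-1
    (1,0)@(3, 1): e=[62,10,4] → █
    (2,0)@(5, 1): e=[38,38,0] → ·  [on edge]
    (1,1)@(3, 3): e=[58,2,16] → █
    (2,1)@(5, 3): e=[34,30,12] → █
    (3,1)@(7, 3): e=[10,58,8] → █
    (4,1)@(9, 3): e=[-14,86,4] → ·
    (5,1)@(11, 3): e=[-38,114,0] → ·  [on edge]
    (1,2)@(3, 5): e=[54,-6,28] → ·
    (2,2)@(5, 5): e=[30,22,24] → █
    (4,2)@(9, 5): e=[-18,78,16] → ·
    (2,3)@(5, 7): e=[26,14,36] → █
    (4,3)@(9, 7): e=[-22,70,28] → ·
  covered (9 px):
    · █ · · · ·
    · █ █ █ · ·
    · · █ █ · ·
    · · █ █ · ·
    · · █ · · ·
    · · · · · ·
    · · · · · ·
    · · · · · ·

Z-buffer (winner per pixel, '.' = empty):
  . 3 . . . .
  2 3 3 3 . .
  2 2 3 3 1 .
  2 . 3 3 1 .
  2 . 3 . 1 .
  2 . . . . .
  2 . . . . .
  2 . . . . .

Answer: 3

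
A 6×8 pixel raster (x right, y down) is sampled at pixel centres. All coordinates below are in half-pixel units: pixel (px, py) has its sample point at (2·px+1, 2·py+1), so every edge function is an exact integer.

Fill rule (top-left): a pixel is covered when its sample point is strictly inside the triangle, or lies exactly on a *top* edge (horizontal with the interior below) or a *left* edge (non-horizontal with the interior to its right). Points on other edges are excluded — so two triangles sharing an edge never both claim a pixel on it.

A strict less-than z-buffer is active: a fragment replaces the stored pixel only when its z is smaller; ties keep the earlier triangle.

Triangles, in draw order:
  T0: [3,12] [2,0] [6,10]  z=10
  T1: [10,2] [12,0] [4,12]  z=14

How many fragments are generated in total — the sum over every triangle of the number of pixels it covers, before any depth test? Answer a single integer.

T0:
  2·area = 38
  edge (3, 12)→(2, 0): d=(-1,-12) top-left  bias=+0
  edge (2, 0)→(6, 10): d=(4,10) right/bottom  bias=-1
  edge (6, 10)→(3, 12): d=(-3,2) right/bottom  bias=-1
    (1,1)@(3, 3): e=[9,2,27] → #
    (2,1)@(5, 3): e=[33,-18,23] → ·
    (1,2)@(3, 5): e=[7,10,21] → #
    (2,2)@(5, 5): e=[31,-10,17] → ·
    (1,3)@(3, 7): e=[5,18,15] → #
    (2,3)@(5, 7): e=[29,-2,11] → ·
    (1,4)@(3, 9): e=[3,26,9] → #
    (2,4)@(5, 9): e=[27,6,5] → #
    (3,4)@(7, 9): e=[51,-14,1] → ·
    (1,5)@(3, 11): e=[1,34,3] → #
    (2,5)@(5, 11): e=[25,14,-1] → ·
    (1,6)@(3, 13): e=[-1,42,-3] → ·
  covered (6 px):
    · · · · · ·
    · # · · · ·
    · # · · · ·
    · # · · · ·
    · # # · · ·
    · # · · · ·
    · · · · · ·
    · · · · · ·
T1:
  2·area = 8
  edge (10, 2)→(12, 0): d=(2,-2) top-left  bias=+0
  edge (12, 0)→(4, 12): d=(-8,12) right/bottom  bias=-1
  edge (4, 12)→(10, 2): d=(6,-10) top-left  bias=+0
    (5,0)@(11, 1): e=[0,4,4] → #  [on edge]
    (4,1)@(9, 3): e=[0,12,-4] → ·  [on edge]
    (5,1)@(11, 3): e=[4,-12,16] → ·
    (3,2)@(7, 5): e=[0,20,-12] → ·  [on edge]
    (2,3)@(5, 7): e=[0,28,-20] → ·  [on edge]
    (3,3)@(7, 7): e=[4,4,0] → #  [on edge]
    (4,3)@(9, 7): e=[8,-20,20] → ·
    (1,4)@(3, 9): e=[0,36,-28] → ·  [on edge]
    (3,4)@(7, 9): e=[8,-12,12] → ·
    (0,5)@(1, 11): e=[0,44,-36] → ·  [on edge]
  covered (2 px):
    · · · · · #
    · · · · · ·
    · · · · · ·
    · · · # · ·
    · · · · · ·
    · · · · · ·
    · · · · · ·
    · · · · · ·

Final: 8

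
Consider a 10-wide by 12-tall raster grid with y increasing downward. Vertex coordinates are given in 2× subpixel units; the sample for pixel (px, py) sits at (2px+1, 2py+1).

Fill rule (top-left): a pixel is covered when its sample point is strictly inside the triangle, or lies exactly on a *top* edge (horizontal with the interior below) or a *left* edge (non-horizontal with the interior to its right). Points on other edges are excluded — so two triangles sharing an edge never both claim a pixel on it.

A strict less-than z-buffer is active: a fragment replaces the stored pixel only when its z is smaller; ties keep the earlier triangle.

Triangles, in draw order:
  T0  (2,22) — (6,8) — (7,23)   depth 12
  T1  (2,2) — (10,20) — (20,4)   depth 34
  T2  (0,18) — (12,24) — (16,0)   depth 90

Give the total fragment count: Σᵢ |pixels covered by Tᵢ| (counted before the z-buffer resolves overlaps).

T0:
  2·area = 74
  edge (2, 22)→(6, 8): d=(4,-14) top-left  bias=+0
  edge (6, 8)→(7, 23): d=(1,15) right/bottom  bias=-1
  edge (7, 23)→(2, 22): d=(-5,-1) top-left  bias=+0
    (2,6)@(5, 13): e=[6,20,48] → X
    (3,6)@(7, 13): e=[34,-10,50] → .
    (2,7)@(5, 15): e=[14,22,38] → X
    (3,7)@(7, 15): e=[42,-8,40] → .
    (2,8)@(5, 17): e=[22,24,28] → X
    (3,8)@(7, 17): e=[50,-6,30] → .
    (1,9)@(3, 19): e=[2,56,16] → X
    (3,9)@(7, 19): e=[58,-4,20] → .
    (1,10)@(3, 21): e=[10,58,6] → X
    (3,10)@(7, 21): e=[66,-2,10] → .
    (1,11)@(3, 23): e=[18,60,-4] → .
    (2,11)@(5, 23): e=[46,30,-2] → .
    (3,11)@(7, 23): e=[74,0,0] → .  [on edge]
  covered (7 px):
    . . . . . . . . . .
    . . . . . . . . . .
    . . . . . . . . . .
    . . . . . . . . . .
    . . . . . . . . . .
    . . . . . . . . . .
    . . X . . . . . . .
    . . X . . . . . . .
    . . X . . . . . . .
    . X X . . . . . . .
    . X X . . . . . . .
    . . . . . . . . . .
T1:
  2·area = 308  (B↔C swapped to make it positive)
  edge (2, 2)→(20, 4): d=(18,2) right/bottom  bias=-1
  edge (20, 4)→(10, 20): d=(-10,16) right/bottom  bias=-1
  edge (10, 20)→(2, 2): d=(-8,-18) top-left  bias=+0
    (1,1)@(3, 3): e=[16,282,10] → X
    (2,1)@(5, 3): e=[12,250,46] → X
    (3,1)@(7, 3): e=[8,218,82] → X
    (4,1)@(9, 3): e=[4,186,118] → X
    (5,1)@(11, 3): e=[0,154,154] → .  [on edge]
    (1,2)@(3, 5): e=[52,262,-6] → .
    (2,2)@(5, 5): e=[48,230,30] → X
    (5,2)@(11, 5): e=[36,134,138] → X
    (6,2)@(13, 5): e=[32,102,174] → X
    (7,2)@(15, 5): e=[28,70,210] → X
    (8,2)@(17, 5): e=[24,38,246] → X
    (9,2)@(19, 5): e=[20,6,282] → X
  covered (38 px):
    . . . . . . . . . .
    . X X X X . . . . .
    . . X X X X X X X X
    . . X X X X X X X .
    . . . X X X X X . .
    . . . X X X X X . .
    . . . X X X X . . .
    . . . . X X X . . .
    . . . . X X . . . .
    . . . . . . . . . .
    . . . . . . . . . .
    . . . . . . . . . .
T2:
  2·area = 312  (B↔C swapped to make it positive)
  edge (0, 18)→(16, 0): d=(16,-18) top-left  bias=+0
  edge (16, 0)→(12, 24): d=(-4,24) right/bottom  bias=-1
  edge (12, 24)→(0, 18): d=(-12,-6) top-left  bias=+0
    (7,1)@(15, 3): e=[30,12,270] → X
    (8,1)@(17, 3): e=[66,-36,282] → .
    (6,2)@(13, 5): e=[26,52,234] → X
    (8,2)@(17, 5): e=[98,-44,258] → .
    (5,3)@(11, 7): e=[22,92,198] → X
    (7,3)@(15, 7): e=[94,-4,222] → .
    (4,4)@(9, 9): e=[18,132,162] → X
    (7,4)@(15, 9): e=[126,-12,198] → .
    (3,5)@(7, 11): e=[14,172,126] → X
    (7,5)@(15, 11): e=[158,-20,174] → .
    (2,6)@(5, 13): e=[10,212,90] → X
    (7,6)@(15, 13): e=[190,-28,150] → .
  covered (39 px):
    . . . . . . . . . .
    . . . . . . . X . .
    . . . . . . X X . .
    . . . . . X X . . .
    . . . . X X X . . .
    . . . X X X X . . .
    . . X X X X X . . .
    . X X X X X X . . .
    X X X X X X X . . .
    . X X X X X . . . .
    . . . X X X . . . .
    . . . . . X . . . .

Final: 84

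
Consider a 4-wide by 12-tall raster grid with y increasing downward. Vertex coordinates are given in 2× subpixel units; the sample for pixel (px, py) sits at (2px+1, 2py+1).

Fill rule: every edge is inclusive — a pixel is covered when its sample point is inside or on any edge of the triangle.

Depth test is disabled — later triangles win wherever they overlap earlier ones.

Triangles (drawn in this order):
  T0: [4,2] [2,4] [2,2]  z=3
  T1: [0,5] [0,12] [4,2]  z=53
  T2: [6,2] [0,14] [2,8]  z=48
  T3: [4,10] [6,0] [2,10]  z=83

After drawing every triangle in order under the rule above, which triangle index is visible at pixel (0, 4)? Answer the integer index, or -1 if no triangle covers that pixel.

T0:
  2·area = 4
  edge (4, 2)→(2, 4): d=(-2,2) inclusive
  edge (2, 4)→(2, 2): d=(0,-2) inclusive
  edge (2, 2)→(4, 2): d=(2,0) inclusive
    (2,0)@(5, 1): e=[0,6,-2] → .  [on edge]
    (1,1)@(3, 3): e=[0,2,2] → X  [on edge]
    (2,1)@(5, 3): e=[-4,6,2] → .
    (0,2)@(1, 5): e=[0,-2,6] → .  [on edge]
    (1,2)@(3, 5): e=[-4,2,6] → .
  covered (1 px):
    . . . .
    . X . .
    . . . .
    . . . .
    . . . .
    . . . .
    . . . .
    . . . .
    . . . .
    . . . .
    . . . .
    . . . .
T1:
  2·area = 28  (B↔C swapped to make it positive)
  edge (0, 5)→(4, 2): d=(4,-3) inclusive
  edge (4, 2)→(0, 12): d=(-4,10) inclusive
  edge (0, 12)→(0, 5): d=(0,-7) inclusive
    (1,1)@(3, 3): e=[1,6,21] → X
    (2,1)@(5, 3): e=[7,-14,35] → .
    (0,2)@(1, 5): e=[3,18,7] → X
    (1,2)@(3, 5): e=[9,-2,21] → .
    (0,3)@(1, 7): e=[11,10,7] → X
    (1,3)@(3, 7): e=[17,-10,21] → .
    (0,4)@(1, 9): e=[19,2,7] → X
    (1,4)@(3, 9): e=[25,-18,21] → .
    (0,5)@(1, 11): e=[27,-6,7] → .
  covered (4 px):
    . . . .
    . X . .
    X . . .
    X . . .
    X . . .
    . . . .
    . . . .
    . . . .
    . . . .
    . . . .
    . . . .
    . . . .
T2:
  2·area = 12
  edge (6, 2)→(0, 14): d=(-6,12) inclusive
  edge (0, 14)→(2, 8): d=(2,-6) inclusive
  edge (2, 8)→(6, 2): d=(4,-6) inclusive
    (1,2)@(3, 5): e=[18,0,-6] → .  [on edge]
    (1,3)@(3, 7): e=[6,4,2] → X
    (2,3)@(5, 7): e=[-18,16,14] → .
    (1,4)@(3, 9): e=[-6,8,10] → .
    (0,5)@(1, 11): e=[6,0,6] → X  [on edge]
    (1,5)@(3, 11): e=[-18,12,18] → .
    (0,6)@(1, 13): e=[-6,4,14] → .
  covered (2 px):
    . . . .
    . . . .
    . . . .
    . X . .
    . . . .
    X . . .
    . . . .
    . . . .
    . . . .
    . . . .
    . . . .
    . . . .
T3:
  2·area = 20  (B↔C swapped to make it positive)
  edge (4, 10)→(2, 10): d=(-2,0) inclusive
  edge (2, 10)→(6, 0): d=(4,-10) inclusive
  edge (6, 0)→(4, 10): d=(-2,10) inclusive
    (2,1)@(5, 3): e=[14,2,4] → X
    (3,1)@(7, 3): e=[14,22,-16] → .
    (2,2)@(5, 5): e=[10,10,0] → X  [on edge]
    (3,2)@(7, 5): e=[10,30,-20] → .
    (2,3)@(5, 7): e=[6,18,-4] → .
    (1,4)@(3, 9): e=[2,6,12] → X
    (2,4)@(5, 9): e=[2,26,-8] → .
    (1,5)@(3, 11): e=[-2,14,8] → .
    (1,7)@(3, 15): e=[-10,30,0] → .  [on edge]
  covered (3 px):
    . . . .
    . . X .
    . . X .
    . . . .
    . X . .
    . . . .
    . . . .
    . . . .
    . . . .
    . . . .
    . . . .
    . . . .

Z-buffer (winner per pixel, '.' = empty):
  . . . .
  . 1 3 .
  1 . 3 .
  1 2 . .
  1 3 . .
  2 . . .
  . . . .
  . . . .
  . . . .
  . . . .
  . . . .
  . . . .

Final: 1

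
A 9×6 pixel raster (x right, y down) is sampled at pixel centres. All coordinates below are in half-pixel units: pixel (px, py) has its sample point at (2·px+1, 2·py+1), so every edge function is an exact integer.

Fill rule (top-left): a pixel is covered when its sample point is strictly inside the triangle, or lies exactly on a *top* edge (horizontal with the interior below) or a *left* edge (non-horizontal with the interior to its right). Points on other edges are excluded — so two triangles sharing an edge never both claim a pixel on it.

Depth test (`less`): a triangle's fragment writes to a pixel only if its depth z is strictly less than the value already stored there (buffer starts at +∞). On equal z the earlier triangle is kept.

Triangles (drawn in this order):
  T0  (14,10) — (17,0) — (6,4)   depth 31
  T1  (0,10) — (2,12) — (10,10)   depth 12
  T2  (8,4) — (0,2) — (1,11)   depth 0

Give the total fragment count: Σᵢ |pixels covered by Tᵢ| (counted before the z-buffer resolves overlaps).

T0:
  2·area = 98  (B↔C swapped to make it positive)
  edge (14, 10)→(6, 4): d=(-8,-6) top-left  bias=+0
  edge (6, 4)→(17, 0): d=(11,-4) top-left  bias=+0
  edge (17, 0)→(14, 10): d=(-3,10) right/bottom  bias=-1
    (7,0)@(15, 1): e=[78,3,17] → #
    (8,0)@(17, 1): e=[90,11,-3] → ·
    (4,1)@(9, 3): e=[26,1,71] → #
    (5,1)@(11, 3): e=[38,9,51] → #
    (6,1)@(13, 3): e=[50,17,31] → #
    (8,1)@(17, 3): e=[74,33,-9] → ·
    (4,2)@(9, 5): e=[10,23,65] → #
    (8,2)@(17, 5): e=[58,55,-15] → ·
    (4,3)@(9, 7): e=[-6,45,59] → ·
    (5,3)@(11, 7): e=[6,53,39] → #
    (7,3)@(15, 7): e=[30,69,-1] → ·
    (5,4)@(11, 9): e=[-10,75,33] → ·
  covered (12 px):
    · · · · · · · # ·
    · · · · # # # # ·
    · · · · # # # # ·
    · · · · · # # · ·
    · · · · · · # · ·
    · · · · · · · · ·
T1:
  2·area = 20  (B↔C swapped to make it positive)
  edge (0, 10)→(10, 10): d=(10,0) top-left  bias=+0
  edge (10, 10)→(2, 12): d=(-8,2) right/bottom  bias=-1
  edge (2, 12)→(0, 10): d=(-2,-2) top-left  bias=+0
    (0,5)@(1, 11): e=[10,10,0] → #  [on edge]
    (1,5)@(3, 11): e=[10,6,4] → #
    (2,5)@(5, 11): e=[10,2,8] → #
    (3,5)@(7, 11): e=[10,-2,12] → ·
  covered (3 px):
    · · · · · · · · ·
    · · · · · · · · ·
    · · · · · · · · ·
    · · · · · · · · ·
    · · · · · · · · ·
    # # # · · · · · ·
T2:
  2·area = 70  (B↔C swapped to make it positive)
  edge (8, 4)→(1, 11): d=(-7,7) right/bottom  bias=-1
  edge (1, 11)→(0, 2): d=(-1,-9) top-left  bias=+0
  edge (0, 2)→(8, 4): d=(8,2) right/bottom  bias=-1
    (5,0)@(11, 1): e=[0,100,-30] → ·  [on edge]
    (0,1)@(1, 3): e=[56,8,6] → #
    (1,1)@(3, 3): e=[42,26,2] → #
    (2,1)@(5, 3): e=[28,44,-2] → ·
    (4,1)@(9, 3): e=[0,80,-10] → ·  [on edge]
    (0,2)@(1, 5): e=[42,6,22] → #
    (2,2)@(5, 5): e=[14,42,14] → #
    (3,2)@(7, 5): e=[0,60,10] → ·  [on edge]
    (0,3)@(1, 7): e=[28,4,38] → #
    (2,3)@(5, 7): e=[0,40,30] → ·  [on edge]
    (0,4)@(1, 9): e=[14,2,54] → #
    (1,4)@(3, 9): e=[0,20,50] → ·  [on edge]
    (0,5)@(1, 11): e=[0,0,70] → ·  [on edge]
  covered (8 px):
    · · · · · · · · ·
    # # · · · · · · ·
    # # # · · · · · ·
    # # · · · · · · ·
    # · · · · · · · ·
    · · · · · · · · ·

Result: 23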